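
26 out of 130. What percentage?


Percentage = (part / whole) × 100
= (26 / 130) × 100
= 20.00%

20.00%


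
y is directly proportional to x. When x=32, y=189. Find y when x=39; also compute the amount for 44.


Direct proportion: y/x = constant
k = 189/32 ≈ 5.9063
y at x=39: k × 39 = 189 × 39 / 32 = 7371/32 ≈ 230.34
y at x=44: k × 44 = 189 × 44 / 32 = 8316/32 ≈ 259.88
= 230.34 and 259.88

230.34 and 259.88


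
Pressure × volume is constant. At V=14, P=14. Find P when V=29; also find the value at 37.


Inverse proportion: x × y = constant
k = 14 × 14 = 196
At x=29: k/29 = 6.76
At x=37: k/37 = 5.30
= 6.76 and 5.30

6.76 and 5.30


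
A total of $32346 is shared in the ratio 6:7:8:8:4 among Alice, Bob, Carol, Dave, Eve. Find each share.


Total parts = 6 + 7 + 8 + 8 + 4 = 33
Alice: 32346 × 6/33 = 5881.09
Bob: 32346 × 7/33 = 6861.27
Carol: 32346 × 8/33 = 7841.45
Dave: 32346 × 8/33 = 7841.45
Eve: 32346 × 4/33 = 3920.73
= Alice: $5881.09, Bob: $6861.27, Carol: $7841.45, Dave: $7841.45, Eve: $3920.73

Alice: $5881.09, Bob: $6861.27, Carol: $7841.45, Dave: $7841.45, Eve: $3920.73


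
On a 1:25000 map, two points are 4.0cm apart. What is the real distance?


Real distance = map distance × scale
= 4.0cm × 25000
= 100000 cm = 1000.0 m
= 1.000 km

1.000 km


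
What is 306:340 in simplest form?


GCD(306, 340) = 34
306/34 : 340/34
= 9:10

9:10


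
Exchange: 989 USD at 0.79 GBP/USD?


Amount × rate = 989 × 0.79
= 781.31 GBP

781.31 GBP


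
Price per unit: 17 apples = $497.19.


Unit rate = total / quantity
= 497.19 / 17
= $29.25 per unit

$29.25 per unit


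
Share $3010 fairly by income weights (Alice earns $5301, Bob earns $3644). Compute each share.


Total income = 5301 + 3644 = $8945
Alice: $3010 × 5301/8945 = $1783.79
Bob: $3010 × 3644/8945 = $1226.21
= Alice: $1783.79, Bob: $1226.21

Alice: $1783.79, Bob: $1226.21


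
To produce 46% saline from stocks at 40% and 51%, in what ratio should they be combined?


Let x parts of 40% mix with y parts of 51%.
40x + 51y = 46(x + y)
40x + 51y = 46x + 46y
x(40 - 46) = y(46 - 51)
x/y = (51 - 46)/(46 - 40) = 5/6
Simplify: 5:6
= 5:6

5:6


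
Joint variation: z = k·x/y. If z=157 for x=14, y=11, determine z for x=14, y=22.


z = k·x/y
Solve for k using the known point: k = z·y/x = 157×11/14 = 1727/14 ≈ 123.3571
Now evaluate at x=14, y=22:
z = k × 14 / 22 = (1727 × 14) / (14 × 22) = 24178/308
= 78.5000

78.5000


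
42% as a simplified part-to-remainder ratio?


42% means 42 parts out of 100; remainder = 58
Part : remainder = 42:58
GCD = 2
= 21:29

21:29


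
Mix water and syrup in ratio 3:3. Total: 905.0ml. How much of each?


Total parts = 3 + 3 = 6
water: 905.0 × 3/6 = 452.5ml
syrup: 905.0 × 3/6 = 452.5ml
= 452.5ml and 452.5ml

452.5ml and 452.5ml


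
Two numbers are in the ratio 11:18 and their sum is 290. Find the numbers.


Let A = 11k, B = 18k.
11k + 18k = 290
29k = 290 → k = 290/29 = 10
A = 11×10 = 110, B = 18×10 = 180
= A = 110, B = 180

A = 110, B = 180


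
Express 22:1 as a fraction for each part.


Total parts = 22 + 1 = 23
First part: 22/23 = 22/23
Second part: 1/23 = 1/23
= 22/23 and 1/23

22/23 and 1/23


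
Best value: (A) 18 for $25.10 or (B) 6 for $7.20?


Deal A: $25.10/18 = $1.3944/unit
Deal B: $7.20/6 = $1.2000/unit
B is cheaper per unit
= Deal B

Deal B


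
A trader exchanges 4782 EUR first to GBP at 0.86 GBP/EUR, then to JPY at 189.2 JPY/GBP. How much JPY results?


Step 1: 4782 EUR × 0.86 = 4112.52 GBP
Step 2: 4112.52 GBP × 189.2 = 778088.78 JPY
Implied rate EUR→JPY = 0.86 × 189.2 = 162.7120
= 778088.78 JPY

778088.78 JPY


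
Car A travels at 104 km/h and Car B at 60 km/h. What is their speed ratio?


Ratio = 104:60
GCD = 4
Simplified = 26:15
Time ratio (same distance) = 15:26
Speed ratio = 26:15

26:15


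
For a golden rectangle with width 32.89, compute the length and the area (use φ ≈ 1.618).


φ = (1 + √5) / 2 ≈ 1.618
Length = width × φ = 32.89 × 1.618 = 53.21602
≈ 53.22
Area = width × length = 32.89 × 53.21602 = 1750.2748978 ≈ 1750.27
= Length: 53.22, Area: 1750.27

Length: 53.22, Area: 1750.27


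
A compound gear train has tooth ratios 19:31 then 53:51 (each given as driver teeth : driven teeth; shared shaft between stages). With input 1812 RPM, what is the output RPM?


Stage 1: RPM_B = RPM_A × t_A/t_B = 1812 × 19/31 = 34428/31 ≈ 1110.58
B and C share a shaft → RPM_C = RPM_B
Stage 2: RPM_D = RPM_C × t_C/t_D = RPM_A × (t_A×t_C)/(t_B×t_D)
Overall ratio = (19×53)/(31×51) = 1007/1581
RPM_D = 1812 × 1007/1581 = 1824684/1581
≈ 1154.13 RPM

1154.13 RPM


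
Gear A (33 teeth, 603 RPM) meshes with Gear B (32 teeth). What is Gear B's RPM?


Gear ratio = 33:32 = 33:32
RPM_B = RPM_A × (teeth_A / teeth_B)
= 603 × (33/32)
= 621.8 RPM

621.8 RPM


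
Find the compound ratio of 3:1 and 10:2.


Compound ratio = (3×10) : (1×2)
= 30:2
GCD = 2
= 15:1

15:1


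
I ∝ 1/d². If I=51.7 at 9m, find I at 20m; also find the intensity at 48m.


I₁d₁² = I₂d₂²
I at 20m = 51.7 × (9/20)² = 51.7 × 81/400 = 4187.7/400 ≈ 10.4693
I at 48m = 51.7 × (9/48)² = 51.7 × 81/2304 = 4187.7/2304 ≈ 1.8176
= 10.4693 and 1.8176

10.4693 and 1.8176


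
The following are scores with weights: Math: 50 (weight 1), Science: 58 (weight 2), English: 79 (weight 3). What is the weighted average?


Numerator = 50×1 + 58×2 + 79×3
= 50 + 116 + 237
= 403
Total weight = 6
Weighted avg = 403/6
= 67.17

67.17


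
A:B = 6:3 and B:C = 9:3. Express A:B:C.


Match B: multiply A:B by 9 → 54:27
Multiply B:C by 3 → 27:9
Combined: 54:27:9
GCD = 9
= 6:3:1

6:3:1


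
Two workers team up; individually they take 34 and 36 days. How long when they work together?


Rate of A = 1/34 per day
Rate of B = 1/36 per day
Combined rate = 1/34 + 1/36 = 70/1224 ≈ 0.0572 per day
Days = 1 / combined rate = 1224/70
≈ 17.49 days

17.49 days


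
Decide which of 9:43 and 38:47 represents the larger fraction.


9/43 = 0.2093
38/47 = 0.8085
0.2093 < 0.8085, so 9:43 is less
= 38:47

38:47


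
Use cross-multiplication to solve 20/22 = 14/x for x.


Cross multiply: 20 × x = 22 × 14
20x = 308
x = 308 / 20
= 15.40

15.40


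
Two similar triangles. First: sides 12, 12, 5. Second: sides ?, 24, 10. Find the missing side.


Scale factor = 24/12 = 2
Missing side = 12 × 2
= 24.0

24.0


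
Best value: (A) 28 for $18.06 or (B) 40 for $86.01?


Deal A: $18.06/28 = $0.6450/unit
Deal B: $86.01/40 = $2.1503/unit
A is cheaper per unit
= Deal A

Deal A


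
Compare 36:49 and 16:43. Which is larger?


36/49 = 0.7347
16/43 = 0.3721
0.7347 > 0.3721, so 36:49 is greater
= 36:49

36:49


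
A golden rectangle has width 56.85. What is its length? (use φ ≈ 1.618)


φ = (1 + √5) / 2 ≈ 1.618
Length = width × φ = 56.85 × 1.618 = 91.9833
≈ 91.98

91.98


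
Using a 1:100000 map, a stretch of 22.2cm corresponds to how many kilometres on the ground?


Real distance = map distance × scale
= 22.2cm × 100000
= 2220000 cm = 22200.0 m
= 22.200 km

22.200 km


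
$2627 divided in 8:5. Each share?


Total parts = 8 + 5 = 13
Part 1: 2627 × 8/13 = 1616.62
Part 2: 2627 × 5/13 = 1010.38
= Part 1: $1616.62, Part 2: $1010.38

Part 1: $1616.62, Part 2: $1010.38


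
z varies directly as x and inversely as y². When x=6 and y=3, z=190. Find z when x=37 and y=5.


z = k·x/y²
Solve for k using the known point: k = z·y²/x = 190×9/6 = 1710/6 = 285.0000
Now evaluate at x=37, y=5:
z = k × 37 / 25 = (1710 × 37) / (6 × 25) = 63270/150
= 421.8000

421.8000


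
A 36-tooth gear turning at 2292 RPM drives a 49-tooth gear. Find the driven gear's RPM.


Gear ratio = 36:49 = 36:49
RPM_B = RPM_A × (teeth_A / teeth_B)
= 2292 × (36/49)
= 1683.9 RPM

1683.9 RPM


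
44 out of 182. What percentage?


Percentage = (part / whole) × 100
= (44 / 182) × 100
≈ 24.18%

24.18%


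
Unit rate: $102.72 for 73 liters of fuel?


Unit rate = total / quantity
= 102.72 / 73
= $1.41 per unit

$1.41 per unit


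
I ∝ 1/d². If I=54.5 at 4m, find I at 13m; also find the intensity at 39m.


I₁d₁² = I₂d₂²
I at 13m = 54.5 × (4/13)² = 54.5 × 16/169 = 872/169 ≈ 5.1598
I at 39m = 54.5 × (4/39)² = 54.5 × 16/1521 = 872/1521 ≈ 0.5733
= 5.1598 and 0.5733

5.1598 and 0.5733


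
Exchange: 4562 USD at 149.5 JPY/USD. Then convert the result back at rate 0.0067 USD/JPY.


Amount × rate = 4562 × 149.5 = 682019.00 JPY
Round-trip: 682019.00 × 0.0067 = 4569.53 USD
= 682019.00 JPY, then 4569.53 USD

682019.00 JPY, then 4569.53 USD


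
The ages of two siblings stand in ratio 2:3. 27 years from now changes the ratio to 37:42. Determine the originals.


Let A = 2k, B = 3k.
(2k + 27) / (3k + 27) = 37/42
Cross-multiply: 42(2k + 27) = 37(3k + 27)
84k + 1134 = 111k + 999
84k - 111k = 999 - 1134
-27k = -135
k = -135/-27 = 5
A = 2×5 = 10, B = 3×5 = 15
= A = 10, B = 15

A = 10, B = 15


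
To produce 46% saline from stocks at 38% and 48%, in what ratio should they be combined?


Let x parts of 38% mix with y parts of 48%.
38x + 48y = 46(x + y)
38x + 48y = 46x + 46y
x(38 - 46) = y(46 - 48)
x/y = (48 - 46)/(46 - 38) = 2/8
Simplify: 1:4
= 1:4

1:4


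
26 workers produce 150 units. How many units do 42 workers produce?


Direct proportion: y/x = constant
k = 150/26 ≈ 5.7692
y₂ = k × 42 = 150 × 42 / 26 = 6300/26
≈ 242.31

242.31


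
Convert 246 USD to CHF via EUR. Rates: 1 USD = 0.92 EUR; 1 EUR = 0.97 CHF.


Step 1: 246 USD × 0.92 = 226.32 EUR
Step 2: 226.32 EUR × 0.97 = 219.53 CHF
Implied rate USD→CHF = 0.92 × 0.97 = 0.8924
= 219.53 CHF

219.53 CHF


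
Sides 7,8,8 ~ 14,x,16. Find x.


Scale factor = 14/7 = 2
Missing side = 8 × 2
= 16.0

16.0


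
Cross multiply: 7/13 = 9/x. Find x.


Cross multiply: 7 × x = 13 × 9
7x = 117
x = 117 / 7
= 16.71

16.71


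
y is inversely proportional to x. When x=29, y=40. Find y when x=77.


Inverse proportion: x × y = constant
k = 29 × 40 = 1160
y₂ = k / 77 = 1160 / 77
= 15.06

15.06


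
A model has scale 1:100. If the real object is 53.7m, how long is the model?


Model size = real / scale
= 53.7 / 100
= 0.5370 m

0.5370 m


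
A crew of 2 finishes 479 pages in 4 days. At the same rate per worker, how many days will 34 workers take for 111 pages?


Days ∝ work / workers, so d₂ = d₁ × (m₁/m₂) × (w₂/w₁)
Workers factor (inverse): 2/34 ≈ 0.0588
Work factor (direct): 111/479 ≈ 0.2317
d₂ = 4 × 2/34 × 111/479 = (4 × 2 × 111) / (34 × 479) = 888/16286
≈ 0.05 days

0.05 days


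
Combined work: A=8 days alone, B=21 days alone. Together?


Rate of A = 1/8 per day
Rate of B = 1/21 per day
Combined rate = 1/8 + 1/21 = 29/168 ≈ 0.1726 per day
Days = 1 / combined rate = 168/29
≈ 5.79 days

5.79 days


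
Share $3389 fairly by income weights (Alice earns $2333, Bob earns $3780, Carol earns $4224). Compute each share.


Total income = 2333 + 3780 + 4224 = $10337
Alice: $3389 × 2333/10337 = $764.88
Bob: $3389 × 3780/10337 = $1239.28
Carol: $3389 × 4224/10337 = $1384.84
= Alice: $764.88, Bob: $1239.28, Carol: $1384.84

Alice: $764.88, Bob: $1239.28, Carol: $1384.84


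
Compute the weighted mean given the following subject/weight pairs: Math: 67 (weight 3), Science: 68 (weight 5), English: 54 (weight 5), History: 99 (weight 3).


Numerator = 67×3 + 68×5 + 54×5 + 99×3
= 201 + 340 + 270 + 297
= 1108
Total weight = 16
Weighted avg = 1108/16
= 69.25

69.25


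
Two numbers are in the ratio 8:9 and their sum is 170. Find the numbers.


Let A = 8k, B = 9k.
8k + 9k = 170
17k = 170 → k = 170/17 = 10
A = 8×10 = 80, B = 9×10 = 90
= A = 80, B = 90

A = 80, B = 90


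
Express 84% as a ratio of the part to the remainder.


84% means 84 parts out of 100; remainder = 16
Part : remainder = 84:16
GCD = 4
= 21:4

21:4


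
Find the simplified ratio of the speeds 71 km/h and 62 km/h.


Ratio = 71:62
GCD = 1
Simplified = 71:62
Time ratio (same distance) = 62:71
Speed ratio = 71:62

71:62


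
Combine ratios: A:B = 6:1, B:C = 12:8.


Match B: multiply A:B by 12 → 72:12
Multiply B:C by 1 → 12:8
Combined: 72:12:8
GCD = 4
= 18:3:2

18:3:2


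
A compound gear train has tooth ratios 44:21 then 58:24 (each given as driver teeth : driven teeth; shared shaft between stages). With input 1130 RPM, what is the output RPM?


Stage 1: RPM_B = RPM_A × t_A/t_B = 1130 × 44/21 = 49720/21 ≈ 2367.62
B and C share a shaft → RPM_C = RPM_B
Stage 2: RPM_D = RPM_C × t_C/t_D = RPM_A × (t_A×t_C)/(t_B×t_D)
Overall ratio = (44×58)/(21×24) = 2552/504
RPM_D = 1130 × 2552/504 = 2883760/504
≈ 5721.75 RPM

5721.75 RPM


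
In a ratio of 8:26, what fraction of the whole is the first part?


Total parts = 8 + 26 = 34
First part: 8/34 = 4/17
= 4/17

4/17


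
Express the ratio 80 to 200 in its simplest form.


GCD(80, 200) = 40
80/40 : 200/40
= 2:5

2:5


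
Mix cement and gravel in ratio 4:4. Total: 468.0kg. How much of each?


Total parts = 4 + 4 = 8
cement: 468.0 × 4/8 = 234.0kg
gravel: 468.0 × 4/8 = 234.0kg
= 234.0kg and 234.0kg

234.0kg and 234.0kg


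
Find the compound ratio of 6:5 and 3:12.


Compound ratio = (6×3) : (5×12)
= 18:60
GCD = 6
= 3:10

3:10


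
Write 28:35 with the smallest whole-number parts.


GCD(28, 35) = 7
28/7 : 35/7
= 4:5

4:5


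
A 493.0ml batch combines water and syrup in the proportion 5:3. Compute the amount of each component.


Total parts = 5 + 3 = 8
water: 493.0 × 5/8 = 308.1ml
syrup: 493.0 × 3/8 = 184.9ml
= 308.1ml and 184.9ml

308.1ml and 184.9ml


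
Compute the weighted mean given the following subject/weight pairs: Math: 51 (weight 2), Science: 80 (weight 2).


Numerator = 51×2 + 80×2
= 102 + 160
= 262
Total weight = 4
Weighted avg = 262/4
= 65.50

65.50


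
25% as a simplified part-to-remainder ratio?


25% means 25 parts out of 100; remainder = 75
Part : remainder = 25:75
GCD = 25
= 1:3

1:3


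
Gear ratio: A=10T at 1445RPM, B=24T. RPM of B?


Gear ratio = 10:24 = 5:12
RPM_B = RPM_A × (teeth_A / teeth_B)
= 1445 × (10/24)
= 602.1 RPM

602.1 RPM


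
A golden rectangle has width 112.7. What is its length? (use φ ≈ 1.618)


φ = (1 + √5) / 2 ≈ 1.618
Length = width × φ = 112.7 × 1.618 = 182.3486
≈ 182.35

182.35


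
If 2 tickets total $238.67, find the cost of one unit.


Unit rate = total / quantity
= 238.67 / 2
= $119.34 per unit

$119.34 per unit


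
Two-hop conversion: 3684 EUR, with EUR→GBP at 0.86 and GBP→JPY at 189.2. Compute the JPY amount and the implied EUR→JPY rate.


Step 1: 3684 EUR × 0.86 = 3168.24 GBP
Step 2: 3168.24 GBP × 189.2 = 599431.01 JPY
Implied rate EUR→JPY = 0.86 × 189.2 = 162.7120
= 599431.01 JPY; implied rate 162.7120 JPY/EUR

599431.01 JPY; implied rate 162.7120 JPY/EUR


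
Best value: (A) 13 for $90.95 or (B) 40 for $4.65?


Deal A: $90.95/13 = $6.9962/unit
Deal B: $4.65/40 = $0.1163/unit
B is cheaper per unit
= Deal B

Deal B


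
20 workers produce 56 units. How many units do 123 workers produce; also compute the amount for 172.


Direct proportion: y/x = constant
k = 56/20 = 2.8000
y at x=123: k × 123 = 56 × 123 / 20 = 6888/20 = 344.40
y at x=172: k × 172 = 56 × 172 / 20 = 9632/20 = 481.60
= 344.40 and 481.60

344.40 and 481.60


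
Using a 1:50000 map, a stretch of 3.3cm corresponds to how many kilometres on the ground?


Real distance = map distance × scale
= 3.3cm × 50000
= 165000 cm = 1650.0 m
= 1.650 km

1.650 km


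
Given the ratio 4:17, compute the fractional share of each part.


Total parts = 4 + 17 = 21
First part: 4/21 = 4/21
Second part: 17/21 = 17/21
= 4/21 and 17/21

4/21 and 17/21


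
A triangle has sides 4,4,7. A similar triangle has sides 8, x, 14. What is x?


Scale factor = 8/4 = 2
Missing side = 4 × 2
= 8.0

8.0


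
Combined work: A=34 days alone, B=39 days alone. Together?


Rate of A = 1/34 per day
Rate of B = 1/39 per day
Combined rate = 1/34 + 1/39 = 73/1326 ≈ 0.0551 per day
Days = 1 / combined rate = 1326/73
≈ 18.16 days

18.16 days


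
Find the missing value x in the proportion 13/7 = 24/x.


Cross multiply: 13 × x = 7 × 24
13x = 168
x = 168 / 13
= 12.92

12.92


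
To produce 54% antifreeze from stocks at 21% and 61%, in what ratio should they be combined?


Let x parts of 21% mix with y parts of 61%.
21x + 61y = 54(x + y)
21x + 61y = 54x + 54y
x(21 - 54) = y(54 - 61)
x/y = (61 - 54)/(54 - 21) = 7/33
Simplify: 7:33
= 7:33

7:33


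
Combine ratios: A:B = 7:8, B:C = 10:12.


Match B: multiply A:B by 10 → 70:80
Multiply B:C by 8 → 80:96
Combined: 70:80:96
GCD = 2
= 35:40:48

35:40:48


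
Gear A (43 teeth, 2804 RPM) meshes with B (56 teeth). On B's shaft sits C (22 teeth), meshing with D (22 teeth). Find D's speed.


Stage 1: RPM_B = RPM_A × t_A/t_B = 2804 × 43/56 = 120572/56 ≈ 2153.07
B and C share a shaft → RPM_C = RPM_B
Stage 2: RPM_D = RPM_C × t_C/t_D = RPM_A × (t_A×t_C)/(t_B×t_D)
Overall ratio = (43×22)/(56×22) = 946/1232
RPM_D = 2804 × 946/1232 = 2652584/1232
≈ 2153.07 RPM

2153.07 RPM


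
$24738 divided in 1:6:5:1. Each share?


Total parts = 1 + 6 + 5 + 1 = 13
Part 1: 24738 × 1/13 = 1902.92
Part 2: 24738 × 6/13 = 11417.54
Part 3: 24738 × 5/13 = 9514.62
Part 4: 24738 × 1/13 = 1902.92
= Part 1: $1902.92, Part 2: $11417.54, Part 3: $9514.62, Part 4: $1902.92

Part 1: $1902.92, Part 2: $11417.54, Part 3: $9514.62, Part 4: $1902.92


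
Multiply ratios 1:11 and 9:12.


Compound ratio = (1×9) : (11×12)
= 9:132
GCD = 3
= 3:44

3:44


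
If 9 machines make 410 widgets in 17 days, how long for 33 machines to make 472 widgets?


Days ∝ work / workers, so d₂ = d₁ × (m₁/m₂) × (w₂/w₁)
Workers factor (inverse): 9/33 ≈ 0.2727
Work factor (direct): 472/410 ≈ 1.1512
d₂ = 17 × 9/33 × 472/410 = (17 × 9 × 472) / (33 × 410) = 72216/13530
≈ 5.34 days

5.34 days


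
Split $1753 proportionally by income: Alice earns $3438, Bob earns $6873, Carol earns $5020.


Total income = 3438 + 6873 + 5020 = $15331
Alice: $1753 × 3438/15331 = $393.11
Bob: $1753 × 6873/15331 = $785.88
Carol: $1753 × 5020/15331 = $574.00
= Alice: $393.11, Bob: $785.88, Carol: $574.00

Alice: $393.11, Bob: $785.88, Carol: $574.00


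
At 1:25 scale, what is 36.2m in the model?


Model size = real / scale
= 36.2 / 25
= 1.4480 m

1.4480 m


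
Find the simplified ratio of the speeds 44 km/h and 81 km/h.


Ratio = 44:81
GCD = 1
Simplified = 44:81
Time ratio (same distance) = 81:44
Speed ratio = 44:81

44:81


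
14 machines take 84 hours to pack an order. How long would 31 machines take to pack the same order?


Inverse proportion: x × y = constant
k = 14 × 84 = 1176
y₂ = k / 31 = 1176 / 31
= 37.94

37.94


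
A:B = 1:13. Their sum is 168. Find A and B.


Let A = 1k, B = 13k.
1k + 13k = 168
14k = 168 → k = 168/14 = 12
A = 1×12 = 12, B = 13×12 = 156
= A = 12, B = 156

A = 12, B = 156


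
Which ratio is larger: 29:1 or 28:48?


29/1 = 29.0000
28/48 = 0.5833
29.0000 > 0.5833, so 29:1 is greater
= 29:1

29:1


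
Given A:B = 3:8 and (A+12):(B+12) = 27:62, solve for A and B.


Let A = 3k, B = 8k.
(3k + 12) / (8k + 12) = 27/62
Cross-multiply: 62(3k + 12) = 27(8k + 12)
186k + 744 = 216k + 324
186k - 216k = 324 - 744
-30k = -420
k = -420/-30 = 14
A = 3×14 = 42, B = 8×14 = 112
= A = 42, B = 112

A = 42, B = 112


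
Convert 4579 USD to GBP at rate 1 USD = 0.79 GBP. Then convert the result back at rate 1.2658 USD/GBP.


Amount × rate = 4579 × 0.79 = 3617.41 GBP
Round-trip: 3617.41 × 1.2658 = 4578.92 USD
= 3617.41 GBP, then 4578.92 USD

3617.41 GBP, then 4578.92 USD


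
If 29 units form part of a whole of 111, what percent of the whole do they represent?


Percentage = (part / whole) × 100
= (29 / 111) × 100
≈ 26.13%

26.13%


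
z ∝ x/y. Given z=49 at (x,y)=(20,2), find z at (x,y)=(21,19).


z = k·x/y
Solve for k using the known point: k = z·y/x = 49×2/20 = 98/20 = 4.9000
Now evaluate at x=21, y=19:
z = k × 21 / 19 = (98 × 21) / (20 × 19) = 2058/380
≈ 5.4158

5.4158


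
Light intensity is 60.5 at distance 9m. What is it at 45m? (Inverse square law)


I₁d₁² = I₂d₂²
I₂ = I₁ × (d₁/d₂)²
= 60.5 × (9/45)²
= 60.5 × 81/2025
= 4900.5/2025
= 2.4200

2.4200


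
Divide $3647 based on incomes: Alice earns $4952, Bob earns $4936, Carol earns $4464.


Total income = 4952 + 4936 + 4464 = $14352
Alice: $3647 × 4952/14352 = $1258.36
Bob: $3647 × 4936/14352 = $1254.29
Carol: $3647 × 4464/14352 = $1134.35
= Alice: $1258.36, Bob: $1254.29, Carol: $1134.35

Alice: $1258.36, Bob: $1254.29, Carol: $1134.35


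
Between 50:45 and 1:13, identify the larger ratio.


50/45 = 1.1111
1/13 = 0.0769
1.1111 > 0.0769, so 50:45 is greater
= 50:45

50:45


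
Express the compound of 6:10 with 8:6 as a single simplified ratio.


Compound ratio = (6×8) : (10×6)
= 48:60
GCD = 12
= 4:5

4:5


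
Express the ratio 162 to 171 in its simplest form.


GCD(162, 171) = 9
162/9 : 171/9
= 18:19

18:19


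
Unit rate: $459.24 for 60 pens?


Unit rate = total / quantity
= 459.24 / 60
= $7.65 per unit

$7.65 per unit


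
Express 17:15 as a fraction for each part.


Total parts = 17 + 15 = 32
First part: 17/32 = 17/32
Second part: 15/32 = 15/32
= 17/32 and 15/32

17/32 and 15/32


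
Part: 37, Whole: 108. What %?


Percentage = (part / whole) × 100
= (37 / 108) × 100
≈ 34.26%

34.26%


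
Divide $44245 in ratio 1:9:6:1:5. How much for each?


Total parts = 1 + 9 + 6 + 1 + 5 = 22
Part 1: 44245 × 1/22 = 2011.14
Part 2: 44245 × 9/22 = 18100.23
Part 3: 44245 × 6/22 = 12066.82
Part 4: 44245 × 1/22 = 2011.14
Part 5: 44245 × 5/22 = 10055.68
= Part 1: $2011.14, Part 2: $18100.23, Part 3: $12066.82, Part 4: $2011.14, Part 5: $10055.68

Part 1: $2011.14, Part 2: $18100.23, Part 3: $12066.82, Part 4: $2011.14, Part 5: $10055.68


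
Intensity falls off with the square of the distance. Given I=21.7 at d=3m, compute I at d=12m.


I₁d₁² = I₂d₂²
I₂ = I₁ × (d₁/d₂)²
= 21.7 × (3/12)²
= 21.7 × 9/144
= 195.3/144
≈ 1.3563

1.3563


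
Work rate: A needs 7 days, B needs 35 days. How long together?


Rate of A = 1/7 per day
Rate of B = 1/35 per day
Combined rate = 1/7 + 1/35 = 42/245 ≈ 0.1714 per day
Days = 1 / combined rate = 245/42
≈ 5.83 days

5.83 days


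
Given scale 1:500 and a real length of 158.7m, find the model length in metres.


Model size = real / scale
= 158.7 / 500
= 0.3174 m

0.3174 m


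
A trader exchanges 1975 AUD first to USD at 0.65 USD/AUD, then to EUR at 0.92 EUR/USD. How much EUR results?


Step 1: 1975 AUD × 0.65 = 1283.75 USD
Step 2: 1283.75 USD × 0.92 = 1181.05 EUR
Implied rate AUD→EUR = 0.65 × 0.92 = 0.5980
= 1181.05 EUR

1181.05 EUR


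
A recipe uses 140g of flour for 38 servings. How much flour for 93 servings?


Direct proportion: y/x = constant
k = 140/38 ≈ 3.6842
y₂ = k × 93 = 140 × 93 / 38 = 13020/38
≈ 342.63

342.63


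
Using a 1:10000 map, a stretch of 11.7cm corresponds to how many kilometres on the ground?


Real distance = map distance × scale
= 11.7cm × 10000
= 117000 cm = 1170.0 m
= 1.170 km

1.170 km


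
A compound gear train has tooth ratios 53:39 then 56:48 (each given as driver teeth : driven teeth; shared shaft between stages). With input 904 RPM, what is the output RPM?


Stage 1: RPM_B = RPM_A × t_A/t_B = 904 × 53/39 = 47912/39 ≈ 1228.51
B and C share a shaft → RPM_C = RPM_B
Stage 2: RPM_D = RPM_C × t_C/t_D = RPM_A × (t_A×t_C)/(t_B×t_D)
Overall ratio = (53×56)/(39×48) = 2968/1872
RPM_D = 904 × 2968/1872 = 2683072/1872
≈ 1433.26 RPM

1433.26 RPM


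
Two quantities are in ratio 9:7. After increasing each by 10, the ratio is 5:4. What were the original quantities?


Let A = 9k, B = 7k.
(9k + 10) / (7k + 10) = 5/4
Cross-multiply: 4(9k + 10) = 5(7k + 10)
36k + 40 = 35k + 50
36k - 35k = 50 - 40
1k = 10
k = 10/1 = 10
A = 9×10 = 90, B = 7×10 = 70
= A = 90, B = 70

A = 90, B = 70


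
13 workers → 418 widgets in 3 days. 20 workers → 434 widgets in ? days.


Days ∝ work / workers, so d₂ = d₁ × (m₁/m₂) × (w₂/w₁)
Workers factor (inverse): 13/20 = 0.6500
Work factor (direct): 434/418 ≈ 1.0383
d₂ = 3 × 13/20 × 434/418 = (3 × 13 × 434) / (20 × 418) = 16926/8360
≈ 2.02 days

2.02 days


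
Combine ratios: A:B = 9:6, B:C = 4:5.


Match B: multiply A:B by 4 → 36:24
Multiply B:C by 6 → 24:30
Combined: 36:24:30
GCD = 6
= 6:4:5

6:4:5


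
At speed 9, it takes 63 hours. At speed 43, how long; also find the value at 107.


Inverse proportion: x × y = constant
k = 9 × 63 = 567
At x=43: k/43 = 13.19
At x=107: k/107 = 5.30
= 13.19 and 5.30

13.19 and 5.30


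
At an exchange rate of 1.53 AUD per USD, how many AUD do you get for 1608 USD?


Amount × rate = 1608 × 1.53
= 2460.24 AUD

2460.24 AUD


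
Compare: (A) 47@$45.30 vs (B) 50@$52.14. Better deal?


Deal A: $45.30/47 = $0.9638/unit
Deal B: $52.14/50 = $1.0428/unit
A is cheaper per unit
= Deal A

Deal A


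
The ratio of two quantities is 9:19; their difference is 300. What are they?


Let A = 9k, B = 19k.
19k - 9k = 300
10k = 300 → k = 300/10 = 30
A = 9×30 = 270, B = 19×30 = 570
= A = 270, B = 570

A = 270, B = 570


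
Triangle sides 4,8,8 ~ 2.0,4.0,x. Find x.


Scale factor = 2.0/4 = 0.5
Missing side = 8 × 0.5
= 4.0

4.0


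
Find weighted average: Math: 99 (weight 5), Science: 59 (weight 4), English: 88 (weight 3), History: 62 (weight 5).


Numerator = 99×5 + 59×4 + 88×3 + 62×5
= 495 + 236 + 264 + 310
= 1305
Total weight = 17
Weighted avg = 1305/17
= 76.76

76.76


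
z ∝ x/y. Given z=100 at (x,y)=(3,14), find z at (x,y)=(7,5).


z = k·x/y
Solve for k using the known point: k = z·y/x = 100×14/3 = 1400/3 ≈ 466.6667
Now evaluate at x=7, y=5:
z = k × 7 / 5 = (1400 × 7) / (3 × 5) = 9800/15
≈ 653.3333

653.3333


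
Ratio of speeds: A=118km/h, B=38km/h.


Ratio = 118:38
GCD = 2
Simplified = 59:19
Time ratio (same distance) = 19:59
Speed ratio = 59:19

59:19


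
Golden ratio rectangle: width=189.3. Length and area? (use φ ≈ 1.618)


φ = (1 + √5) / 2 ≈ 1.618
Length = width × φ = 189.3 × 1.618 = 306.2874
≈ 306.29
Area = width × length = 189.3 × 306.2874 = 57980.20482 ≈ 57980.20
= Length: 306.29, Area: 57980.20

Length: 306.29, Area: 57980.20


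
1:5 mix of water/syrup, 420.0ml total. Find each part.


Total parts = 1 + 5 = 6
water: 420.0 × 1/6 = 70.0ml
syrup: 420.0 × 5/6 = 350.0ml
= 70.0ml and 350.0ml

70.0ml and 350.0ml


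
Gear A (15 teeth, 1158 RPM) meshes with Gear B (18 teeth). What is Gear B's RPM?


Gear ratio = 15:18 = 5:6
RPM_B = RPM_A × (teeth_A / teeth_B)
= 1158 × (15/18)
= 965.0 RPM

965.0 RPM


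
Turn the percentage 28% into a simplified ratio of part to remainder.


28% means 28 parts out of 100; remainder = 72
Part : remainder = 28:72
GCD = 4
= 7:18

7:18


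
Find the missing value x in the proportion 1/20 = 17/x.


Cross multiply: 1 × x = 20 × 17
1x = 340
x = 340 / 1
= 340.00

340.00


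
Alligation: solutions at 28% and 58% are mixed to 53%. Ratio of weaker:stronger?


Let x parts of 28% mix with y parts of 58%.
28x + 58y = 53(x + y)
28x + 58y = 53x + 53y
x(28 - 53) = y(53 - 58)
x/y = (58 - 53)/(53 - 28) = 5/25
Simplify: 1:5
= 1:5

1:5


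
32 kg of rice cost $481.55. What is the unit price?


Unit rate = total / quantity
= 481.55 / 32
= $15.05 per unit

$15.05 per unit


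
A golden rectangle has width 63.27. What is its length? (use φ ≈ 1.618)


φ = (1 + √5) / 2 ≈ 1.618
Length = width × φ = 63.27 × 1.618 = 102.37086
≈ 102.37

102.37


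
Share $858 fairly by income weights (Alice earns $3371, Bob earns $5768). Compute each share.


Total income = 3371 + 5768 = $9139
Alice: $858 × 3371/9139 = $316.48
Bob: $858 × 5768/9139 = $541.52
= Alice: $316.48, Bob: $541.52

Alice: $316.48, Bob: $541.52


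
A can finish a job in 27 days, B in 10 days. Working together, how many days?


Rate of A = 1/27 per day
Rate of B = 1/10 per day
Combined rate = 1/27 + 1/10 = 37/270 ≈ 0.1370 per day
Days = 1 / combined rate = 270/37
≈ 7.30 days

7.30 days


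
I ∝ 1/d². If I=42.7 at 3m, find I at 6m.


I₁d₁² = I₂d₂²
I₂ = I₁ × (d₁/d₂)²
= 42.7 × (3/6)²
= 42.7 × 9/36
= 384.3/36
= 10.6750

10.6750


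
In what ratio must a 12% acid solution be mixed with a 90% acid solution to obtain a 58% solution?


Let x parts of 12% mix with y parts of 90%.
12x + 90y = 58(x + y)
12x + 90y = 58x + 58y
x(12 - 58) = y(58 - 90)
x/y = (90 - 58)/(58 - 12) = 32/46
Simplify: 16:23
= 16:23

16:23


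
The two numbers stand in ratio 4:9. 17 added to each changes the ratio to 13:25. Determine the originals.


Let A = 4k, B = 9k.
(4k + 17) / (9k + 17) = 13/25
Cross-multiply: 25(4k + 17) = 13(9k + 17)
100k + 425 = 117k + 221
100k - 117k = 221 - 425
-17k = -204
k = -204/-17 = 12
A = 4×12 = 48, B = 9×12 = 108
= A = 48, B = 108

A = 48, B = 108


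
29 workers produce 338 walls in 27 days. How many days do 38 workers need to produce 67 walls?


Days ∝ work / workers, so d₂ = d₁ × (m₁/m₂) × (w₂/w₁)
Workers factor (inverse): 29/38 ≈ 0.7632
Work factor (direct): 67/338 ≈ 0.1982
d₂ = 27 × 29/38 × 67/338 = (27 × 29 × 67) / (38 × 338) = 52461/12844
≈ 4.08 days

4.08 days


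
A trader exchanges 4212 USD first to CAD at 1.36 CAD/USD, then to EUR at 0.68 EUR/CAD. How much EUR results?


Step 1: 4212 USD × 1.36 = 5728.32 CAD
Step 2: 5728.32 CAD × 0.68 = 3895.26 EUR
Implied rate USD→EUR = 1.36 × 0.68 = 0.9248
= 3895.26 EUR

3895.26 EUR


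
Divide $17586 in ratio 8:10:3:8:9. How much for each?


Total parts = 8 + 10 + 3 + 8 + 9 = 38
Part 1: 17586 × 8/38 = 3702.32
Part 2: 17586 × 10/38 = 4627.89
Part 3: 17586 × 3/38 = 1388.37
Part 4: 17586 × 8/38 = 3702.32
Part 5: 17586 × 9/38 = 4165.11
= Part 1: $3702.32, Part 2: $4627.89, Part 3: $1388.37, Part 4: $3702.32, Part 5: $4165.11

Part 1: $3702.32, Part 2: $4627.89, Part 3: $1388.37, Part 4: $3702.32, Part 5: $4165.11


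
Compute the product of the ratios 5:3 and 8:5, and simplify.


Compound ratio = (5×8) : (3×5)
= 40:15
GCD = 5
= 8:3

8:3


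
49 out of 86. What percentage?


Percentage = (part / whole) × 100
= (49 / 86) × 100
≈ 56.98%

56.98%


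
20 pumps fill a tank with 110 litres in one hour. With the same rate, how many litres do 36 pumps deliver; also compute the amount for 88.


Direct proportion: y/x = constant
k = 110/20 = 5.5000
y at x=36: k × 36 = 110 × 36 / 20 = 3960/20 = 198.00
y at x=88: k × 88 = 110 × 88 / 20 = 9680/20 = 484.00
= 198.00 and 484.00

198.00 and 484.00


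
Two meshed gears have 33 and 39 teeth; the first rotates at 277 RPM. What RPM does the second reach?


Gear ratio = 33:39 = 11:13
RPM_B = RPM_A × (teeth_A / teeth_B)
= 277 × (33/39)
= 234.4 RPM

234.4 RPM


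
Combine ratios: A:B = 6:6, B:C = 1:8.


Match B: multiply A:B by 1 → 6:6
Multiply B:C by 6 → 6:48
Combined: 6:6:48
GCD = 6
= 1:1:8

1:1:8


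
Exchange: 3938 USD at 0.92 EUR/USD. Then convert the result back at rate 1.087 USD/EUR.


Amount × rate = 3938 × 0.92 = 3622.96 EUR
Round-trip: 3622.96 × 1.087 = 3938.16 USD
= 3622.96 EUR, then 3938.16 USD

3622.96 EUR, then 3938.16 USD


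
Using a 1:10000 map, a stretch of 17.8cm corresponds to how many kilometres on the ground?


Real distance = map distance × scale
= 17.8cm × 10000
= 178000 cm = 1780.0 m
= 1.780 km

1.780 km


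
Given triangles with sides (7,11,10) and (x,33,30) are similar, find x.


Scale factor = 33/11 = 3
Missing side = 7 × 3
= 21.0

21.0


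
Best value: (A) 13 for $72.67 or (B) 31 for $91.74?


Deal A: $72.67/13 = $5.5900/unit
Deal B: $91.74/31 = $2.9594/unit
B is cheaper per unit
= Deal B

Deal B


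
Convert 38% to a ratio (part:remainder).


38% means 38 parts out of 100; remainder = 62
Part : remainder = 38:62
GCD = 2
= 19:31

19:31


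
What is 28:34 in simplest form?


GCD(28, 34) = 2
28/2 : 34/2
= 14:17

14:17


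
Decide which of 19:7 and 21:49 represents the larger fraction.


19/7 = 2.7143
21/49 = 0.4286
2.7143 > 0.4286, so 19:7 is greater
= 19:7

19:7


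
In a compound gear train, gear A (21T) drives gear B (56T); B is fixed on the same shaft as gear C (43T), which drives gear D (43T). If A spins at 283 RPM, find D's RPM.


Stage 1: RPM_B = RPM_A × t_A/t_B = 283 × 21/56 = 5943/56 ≈ 106.13
B and C share a shaft → RPM_C = RPM_B
Stage 2: RPM_D = RPM_C × t_C/t_D = RPM_A × (t_A×t_C)/(t_B×t_D)
Overall ratio = (21×43)/(56×43) = 903/2408
RPM_D = 283 × 903/2408 = 255549/2408
≈ 106.13 RPM

106.13 RPM


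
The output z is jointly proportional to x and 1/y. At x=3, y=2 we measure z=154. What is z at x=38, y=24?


z = k·x/y
Solve for k using the known point: k = z·y/x = 154×2/3 = 308/3 ≈ 102.6667
Now evaluate at x=38, y=24:
z = k × 38 / 24 = (308 × 38) / (3 × 24) = 11704/72
≈ 162.5556

162.5556


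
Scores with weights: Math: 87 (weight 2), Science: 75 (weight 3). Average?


Numerator = 87×2 + 75×3
= 174 + 225
= 399
Total weight = 5
Weighted avg = 399/5
= 79.80

79.80


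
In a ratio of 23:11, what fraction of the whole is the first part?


Total parts = 23 + 11 = 34
First part: 23/34 = 23/34
= 23/34

23/34


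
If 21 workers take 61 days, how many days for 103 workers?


Inverse proportion: x × y = constant
k = 21 × 61 = 1281
y₂ = k / 103 = 1281 / 103
= 12.44

12.44


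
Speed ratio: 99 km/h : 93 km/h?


Ratio = 99:93
GCD = 3
Simplified = 33:31
Time ratio (same distance) = 31:33
Speed ratio = 33:31

33:31


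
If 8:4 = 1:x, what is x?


Cross multiply: 8 × x = 4 × 1
8x = 4
x = 4 / 8
= 0.50

0.50


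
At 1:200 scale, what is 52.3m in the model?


Model size = real / scale
= 52.3 / 200
= 0.2615 m

0.2615 m


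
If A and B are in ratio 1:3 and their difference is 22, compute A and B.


Let A = 1k, B = 3k.
3k - 1k = 22
2k = 22 → k = 22/2 = 11
A = 1×11 = 11, B = 3×11 = 33
= A = 11, B = 33

A = 11, B = 33


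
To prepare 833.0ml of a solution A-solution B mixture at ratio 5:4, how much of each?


Total parts = 5 + 4 = 9
solution A: 833.0 × 5/9 = 462.8ml
solution B: 833.0 × 4/9 = 370.2ml
= 462.8ml and 370.2ml

462.8ml and 370.2ml


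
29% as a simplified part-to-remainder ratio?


29% means 29 parts out of 100; remainder = 71
Part : remainder = 29:71
GCD = 1
= 29:71

29:71


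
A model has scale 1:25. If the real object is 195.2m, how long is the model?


Model size = real / scale
= 195.2 / 25
= 7.8080 m

7.8080 m


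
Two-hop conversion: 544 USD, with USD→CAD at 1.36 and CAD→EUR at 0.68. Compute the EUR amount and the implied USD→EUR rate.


Step 1: 544 USD × 1.36 = 739.84 CAD
Step 2: 739.84 CAD × 0.68 = 503.09 EUR
Implied rate USD→EUR = 1.36 × 0.68 = 0.9248
= 503.09 EUR; implied rate 0.9248 EUR/USD

503.09 EUR; implied rate 0.9248 EUR/USD


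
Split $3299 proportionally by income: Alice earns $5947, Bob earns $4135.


Total income = 5947 + 4135 = $10082
Alice: $3299 × 5947/10082 = $1945.96
Bob: $3299 × 4135/10082 = $1353.04
= Alice: $1945.96, Bob: $1353.04

Alice: $1945.96, Bob: $1353.04


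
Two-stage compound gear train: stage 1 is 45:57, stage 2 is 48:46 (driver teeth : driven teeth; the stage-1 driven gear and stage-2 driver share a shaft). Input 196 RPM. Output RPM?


Stage 1: RPM_B = RPM_A × t_A/t_B = 196 × 45/57 = 8820/57 ≈ 154.74
B and C share a shaft → RPM_C = RPM_B
Stage 2: RPM_D = RPM_C × t_C/t_D = RPM_A × (t_A×t_C)/(t_B×t_D)
Overall ratio = (45×48)/(57×46) = 2160/2622
RPM_D = 196 × 2160/2622 = 423360/2622
≈ 161.46 RPM

161.46 RPM


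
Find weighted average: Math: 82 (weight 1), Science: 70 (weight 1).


Numerator = 82×1 + 70×1
= 82 + 70
= 152
Total weight = 2
Weighted avg = 152/2
= 76.00

76.00


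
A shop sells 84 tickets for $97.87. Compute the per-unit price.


Unit rate = total / quantity
= 97.87 / 84
= $1.17 per unit

$1.17 per unit


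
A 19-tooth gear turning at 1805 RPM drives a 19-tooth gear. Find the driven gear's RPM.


Gear ratio = 19:19 = 1:1
RPM_B = RPM_A × (teeth_A / teeth_B)
= 1805 × (19/19)
= 1805.0 RPM

1805.0 RPM


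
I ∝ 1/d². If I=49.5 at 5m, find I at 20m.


I₁d₁² = I₂d₂²
I₂ = I₁ × (d₁/d₂)²
= 49.5 × (5/20)²
= 49.5 × 25/400
= 1237.5/400
≈ 3.0938

3.0938


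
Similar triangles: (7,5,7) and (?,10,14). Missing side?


Scale factor = 10/5 = 2
Missing side = 7 × 2
= 14.0

14.0


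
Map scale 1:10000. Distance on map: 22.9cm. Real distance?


Real distance = map distance × scale
= 22.9cm × 10000
= 229000 cm = 2290.0 m
= 2.290 km

2.290 km


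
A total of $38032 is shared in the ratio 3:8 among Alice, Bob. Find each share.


Total parts = 3 + 8 = 11
Alice: 38032 × 3/11 = 10372.36
Bob: 38032 × 8/11 = 27659.64
= Alice: $10372.36, Bob: $27659.64

Alice: $10372.36, Bob: $27659.64


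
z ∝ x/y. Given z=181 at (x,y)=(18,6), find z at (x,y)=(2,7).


z = k·x/y
Solve for k using the known point: k = z·y/x = 181×6/18 = 1086/18 ≈ 60.3333
Now evaluate at x=2, y=7:
z = k × 2 / 7 = (1086 × 2) / (18 × 7) = 2172/126
≈ 17.2381

17.2381


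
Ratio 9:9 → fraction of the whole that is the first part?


Total parts = 9 + 9 = 18
First part: 9/18 = 1/2
= 1/2

1/2


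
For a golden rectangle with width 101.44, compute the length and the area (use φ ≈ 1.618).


φ = (1 + √5) / 2 ≈ 1.618
Length = width × φ = 101.44 × 1.618 = 164.12992
≈ 164.13
Area = width × length = 101.44 × 164.12992 = 16649.3390848 ≈ 16649.34
= Length: 164.13, Area: 16649.34

Length: 164.13, Area: 16649.34


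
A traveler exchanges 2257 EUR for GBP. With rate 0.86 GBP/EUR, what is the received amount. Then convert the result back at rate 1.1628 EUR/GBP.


Amount × rate = 2257 × 0.86 = 1941.02 GBP
Round-trip: 1941.02 × 1.1628 = 2257.02 EUR
= 1941.02 GBP, then 2257.02 EUR

1941.02 GBP, then 2257.02 EUR


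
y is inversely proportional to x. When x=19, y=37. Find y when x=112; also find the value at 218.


Inverse proportion: x × y = constant
k = 19 × 37 = 703
At x=112: k/112 = 6.28
At x=218: k/218 = 3.22
= 6.28 and 3.22

6.28 and 3.22


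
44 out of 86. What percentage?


Percentage = (part / whole) × 100
= (44 / 86) × 100
≈ 51.16%

51.16%


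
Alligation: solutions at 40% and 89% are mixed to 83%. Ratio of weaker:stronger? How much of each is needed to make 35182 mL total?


Let x parts of 40% mix with y parts of 89%.
40x + 89y = 83(x + y)
40x + 89y = 83x + 83y
x(40 - 83) = y(83 - 89)
x/y = (89 - 83)/(83 - 40) = 6/43
Simplify: 6:43
Total parts = 49; one part = 35182/49 = 718.00 mL
40% solution: 6×718.00 = 4308.00 mL
89% solution: 43×718.00 = 30874.00 mL
= ratio 6:43; 4308.00 mL and 30874.00 mL

ratio 6:43; 4308.00 mL and 30874.00 mL


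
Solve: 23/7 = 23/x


Cross multiply: 23 × x = 7 × 23
23x = 161
x = 161 / 23
= 7.00

7.00


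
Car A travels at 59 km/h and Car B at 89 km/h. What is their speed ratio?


Ratio = 59:89
GCD = 1
Simplified = 59:89
Time ratio (same distance) = 89:59
Speed ratio = 59:89

59:89


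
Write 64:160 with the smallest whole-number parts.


GCD(64, 160) = 32
64/32 : 160/32
= 2:5

2:5


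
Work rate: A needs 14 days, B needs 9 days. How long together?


Rate of A = 1/14 per day
Rate of B = 1/9 per day
Combined rate = 1/14 + 1/9 = 23/126 ≈ 0.1825 per day
Days = 1 / combined rate = 126/23
≈ 5.48 days

5.48 days
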